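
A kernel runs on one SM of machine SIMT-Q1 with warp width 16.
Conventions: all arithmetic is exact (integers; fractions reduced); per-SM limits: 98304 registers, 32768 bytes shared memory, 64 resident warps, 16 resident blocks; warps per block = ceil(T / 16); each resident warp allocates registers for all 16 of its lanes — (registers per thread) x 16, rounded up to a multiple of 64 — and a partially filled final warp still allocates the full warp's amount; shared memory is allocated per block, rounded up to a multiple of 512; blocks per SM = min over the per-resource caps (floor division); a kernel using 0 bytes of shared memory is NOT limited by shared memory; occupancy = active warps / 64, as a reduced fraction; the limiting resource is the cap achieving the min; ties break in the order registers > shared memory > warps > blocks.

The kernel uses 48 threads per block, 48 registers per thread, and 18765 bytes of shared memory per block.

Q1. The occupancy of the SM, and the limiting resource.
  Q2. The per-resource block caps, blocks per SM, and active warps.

Answer: occupancy 3/64, limited by shared memory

registers: 42 blocks
shared memory: 1 block
warps: 21 blocks
blocks: 16 blocks

Answer: 1 block, 3 active warps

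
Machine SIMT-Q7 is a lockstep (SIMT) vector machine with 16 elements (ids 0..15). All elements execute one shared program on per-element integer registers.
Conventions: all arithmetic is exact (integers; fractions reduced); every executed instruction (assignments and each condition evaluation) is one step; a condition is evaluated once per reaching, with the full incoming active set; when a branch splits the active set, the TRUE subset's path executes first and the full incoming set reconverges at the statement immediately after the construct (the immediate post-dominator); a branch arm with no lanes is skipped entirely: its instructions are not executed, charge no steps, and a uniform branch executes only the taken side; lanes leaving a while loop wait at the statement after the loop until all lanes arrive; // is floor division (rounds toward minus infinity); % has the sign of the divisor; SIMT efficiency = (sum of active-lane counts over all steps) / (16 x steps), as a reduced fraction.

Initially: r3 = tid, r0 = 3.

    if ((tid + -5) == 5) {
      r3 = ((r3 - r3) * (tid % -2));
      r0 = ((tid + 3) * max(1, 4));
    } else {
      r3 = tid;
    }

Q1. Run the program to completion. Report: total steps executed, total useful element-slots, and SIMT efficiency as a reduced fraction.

Answer: 4 steps, 33 useful, 33/64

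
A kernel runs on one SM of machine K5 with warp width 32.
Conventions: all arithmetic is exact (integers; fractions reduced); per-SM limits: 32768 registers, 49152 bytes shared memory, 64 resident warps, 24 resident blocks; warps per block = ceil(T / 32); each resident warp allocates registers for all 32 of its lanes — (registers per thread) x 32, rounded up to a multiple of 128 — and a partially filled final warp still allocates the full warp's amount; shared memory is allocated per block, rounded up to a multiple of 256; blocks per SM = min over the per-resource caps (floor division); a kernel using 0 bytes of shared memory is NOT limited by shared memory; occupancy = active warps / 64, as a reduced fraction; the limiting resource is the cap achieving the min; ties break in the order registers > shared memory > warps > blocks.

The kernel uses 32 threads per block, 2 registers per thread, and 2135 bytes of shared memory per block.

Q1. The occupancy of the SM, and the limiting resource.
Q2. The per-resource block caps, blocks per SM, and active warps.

Answer: occupancy 21/64, limited by shared memory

registers: 256 blocks
shared memory: 21 blocks
warps: 64 blocks
blocks: 24 blocks

Answer: 21 blocks, 21 active warps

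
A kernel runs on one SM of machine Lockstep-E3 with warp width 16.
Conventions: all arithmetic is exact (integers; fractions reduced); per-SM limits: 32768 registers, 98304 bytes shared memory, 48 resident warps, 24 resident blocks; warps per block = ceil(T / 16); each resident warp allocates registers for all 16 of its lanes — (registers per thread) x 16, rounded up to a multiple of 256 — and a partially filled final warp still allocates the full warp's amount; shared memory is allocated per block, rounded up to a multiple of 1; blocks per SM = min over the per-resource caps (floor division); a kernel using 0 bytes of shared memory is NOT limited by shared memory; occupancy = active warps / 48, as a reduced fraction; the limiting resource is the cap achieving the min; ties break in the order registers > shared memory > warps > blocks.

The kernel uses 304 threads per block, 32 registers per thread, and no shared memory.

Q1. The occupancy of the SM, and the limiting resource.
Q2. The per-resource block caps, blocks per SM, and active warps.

Answer: occupancy 19/24, limited by warps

registers: 3 blocks
shared memory: no limit (kernel uses none)
warps: 2 blocks
blocks: 24 blocks

Answer: 2 blocks, 38 active warps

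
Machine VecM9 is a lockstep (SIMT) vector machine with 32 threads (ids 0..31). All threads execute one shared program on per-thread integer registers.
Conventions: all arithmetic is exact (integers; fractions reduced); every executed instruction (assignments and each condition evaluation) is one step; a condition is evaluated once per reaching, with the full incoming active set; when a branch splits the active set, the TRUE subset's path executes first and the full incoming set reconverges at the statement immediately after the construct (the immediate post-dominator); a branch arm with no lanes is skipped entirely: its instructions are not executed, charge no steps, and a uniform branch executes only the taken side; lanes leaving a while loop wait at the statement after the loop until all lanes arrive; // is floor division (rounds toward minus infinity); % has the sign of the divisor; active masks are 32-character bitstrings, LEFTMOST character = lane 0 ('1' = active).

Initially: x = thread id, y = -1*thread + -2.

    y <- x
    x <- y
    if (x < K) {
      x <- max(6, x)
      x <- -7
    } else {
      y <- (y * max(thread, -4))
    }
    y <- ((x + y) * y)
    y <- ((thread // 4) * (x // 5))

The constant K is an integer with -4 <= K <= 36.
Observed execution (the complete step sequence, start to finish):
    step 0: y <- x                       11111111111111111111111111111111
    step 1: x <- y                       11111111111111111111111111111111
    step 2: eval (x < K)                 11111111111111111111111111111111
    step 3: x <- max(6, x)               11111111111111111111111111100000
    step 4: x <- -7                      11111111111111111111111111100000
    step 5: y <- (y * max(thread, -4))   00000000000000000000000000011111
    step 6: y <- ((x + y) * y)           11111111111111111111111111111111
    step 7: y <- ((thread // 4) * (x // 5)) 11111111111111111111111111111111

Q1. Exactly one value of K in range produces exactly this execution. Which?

Answer: K = 27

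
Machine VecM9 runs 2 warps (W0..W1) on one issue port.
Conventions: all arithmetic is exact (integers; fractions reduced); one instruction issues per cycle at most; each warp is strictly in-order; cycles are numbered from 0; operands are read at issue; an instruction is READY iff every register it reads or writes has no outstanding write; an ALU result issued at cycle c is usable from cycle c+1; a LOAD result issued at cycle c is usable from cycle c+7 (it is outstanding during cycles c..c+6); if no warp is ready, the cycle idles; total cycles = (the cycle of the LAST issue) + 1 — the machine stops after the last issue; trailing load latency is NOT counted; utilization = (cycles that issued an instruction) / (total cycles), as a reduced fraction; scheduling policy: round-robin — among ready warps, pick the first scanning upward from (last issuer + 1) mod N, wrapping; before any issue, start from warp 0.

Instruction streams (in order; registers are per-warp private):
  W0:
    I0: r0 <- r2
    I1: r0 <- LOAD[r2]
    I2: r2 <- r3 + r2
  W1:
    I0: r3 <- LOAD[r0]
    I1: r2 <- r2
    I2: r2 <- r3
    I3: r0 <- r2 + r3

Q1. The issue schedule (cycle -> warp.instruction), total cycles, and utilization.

cycle 0: W0.I0
cycle 1: W1.I0
cycle 2: W0.I1
cycle 3: W1.I1
cycle 4: W0.I2
cycle 5: idle
cycle 6: idle
cycle 7: idle
cycle 8: W1.I2
cycle 9: W1.I3

Answer: 10 cycles, utilization 7/10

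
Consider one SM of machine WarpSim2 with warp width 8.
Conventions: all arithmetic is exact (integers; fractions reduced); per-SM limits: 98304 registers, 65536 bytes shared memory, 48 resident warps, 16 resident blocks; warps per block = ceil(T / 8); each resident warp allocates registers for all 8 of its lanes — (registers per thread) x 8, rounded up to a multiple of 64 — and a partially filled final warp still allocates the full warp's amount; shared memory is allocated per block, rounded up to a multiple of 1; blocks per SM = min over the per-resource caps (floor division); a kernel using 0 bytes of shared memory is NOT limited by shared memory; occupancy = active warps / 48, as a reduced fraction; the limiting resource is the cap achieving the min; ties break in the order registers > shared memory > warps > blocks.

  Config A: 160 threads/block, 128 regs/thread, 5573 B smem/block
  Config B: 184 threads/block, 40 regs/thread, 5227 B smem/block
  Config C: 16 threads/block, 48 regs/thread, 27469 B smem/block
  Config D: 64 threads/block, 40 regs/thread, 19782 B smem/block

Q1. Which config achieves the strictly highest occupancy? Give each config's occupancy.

occupancies: A 5/6, B 23/24, C 1/12, D 1/2

Answer: B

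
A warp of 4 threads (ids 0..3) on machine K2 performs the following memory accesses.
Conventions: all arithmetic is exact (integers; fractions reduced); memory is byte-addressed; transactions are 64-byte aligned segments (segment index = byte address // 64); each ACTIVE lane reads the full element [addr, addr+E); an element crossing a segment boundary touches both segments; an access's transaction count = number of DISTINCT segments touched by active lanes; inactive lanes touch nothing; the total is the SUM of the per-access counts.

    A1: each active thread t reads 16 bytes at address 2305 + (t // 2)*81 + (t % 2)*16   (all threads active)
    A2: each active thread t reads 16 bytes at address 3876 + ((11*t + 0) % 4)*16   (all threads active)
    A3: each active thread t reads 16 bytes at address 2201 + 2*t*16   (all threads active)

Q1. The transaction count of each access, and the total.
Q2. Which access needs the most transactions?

A1: 2 transactions
A2: 2 transactions
A3: 3 transactions

Answer: 2,2,3; total 7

Answer: A3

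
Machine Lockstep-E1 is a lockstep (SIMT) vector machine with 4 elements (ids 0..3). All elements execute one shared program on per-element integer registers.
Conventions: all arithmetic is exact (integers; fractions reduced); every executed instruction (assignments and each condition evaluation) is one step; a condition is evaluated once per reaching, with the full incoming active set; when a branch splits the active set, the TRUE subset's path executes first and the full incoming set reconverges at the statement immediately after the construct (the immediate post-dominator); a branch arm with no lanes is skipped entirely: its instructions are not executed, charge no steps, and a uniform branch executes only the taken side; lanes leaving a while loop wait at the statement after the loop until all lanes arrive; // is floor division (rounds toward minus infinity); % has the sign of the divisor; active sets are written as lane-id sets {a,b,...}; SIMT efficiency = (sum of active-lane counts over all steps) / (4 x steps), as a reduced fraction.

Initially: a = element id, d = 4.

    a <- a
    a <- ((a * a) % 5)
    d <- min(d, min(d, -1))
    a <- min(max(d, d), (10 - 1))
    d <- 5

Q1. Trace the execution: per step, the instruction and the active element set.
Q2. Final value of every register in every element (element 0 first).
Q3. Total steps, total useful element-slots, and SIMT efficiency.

step 0: a <- a                       {0,1,2,3}
step 1: a <- ((a * a) % 5)           {0,1,2,3}
step 2: d <- min(d, min(d, -1))      {0,1,2,3}
step 3: a <- min(max(d, d), (10 - 1)) {0,1,2,3}
step 4: d <- 5                       {0,1,2,3}

Answer: 5 steps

a: -1,-1,-1,-1
d: 5,5,5,5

steps = 5; useful = 20; efficiency = 20/20 = 1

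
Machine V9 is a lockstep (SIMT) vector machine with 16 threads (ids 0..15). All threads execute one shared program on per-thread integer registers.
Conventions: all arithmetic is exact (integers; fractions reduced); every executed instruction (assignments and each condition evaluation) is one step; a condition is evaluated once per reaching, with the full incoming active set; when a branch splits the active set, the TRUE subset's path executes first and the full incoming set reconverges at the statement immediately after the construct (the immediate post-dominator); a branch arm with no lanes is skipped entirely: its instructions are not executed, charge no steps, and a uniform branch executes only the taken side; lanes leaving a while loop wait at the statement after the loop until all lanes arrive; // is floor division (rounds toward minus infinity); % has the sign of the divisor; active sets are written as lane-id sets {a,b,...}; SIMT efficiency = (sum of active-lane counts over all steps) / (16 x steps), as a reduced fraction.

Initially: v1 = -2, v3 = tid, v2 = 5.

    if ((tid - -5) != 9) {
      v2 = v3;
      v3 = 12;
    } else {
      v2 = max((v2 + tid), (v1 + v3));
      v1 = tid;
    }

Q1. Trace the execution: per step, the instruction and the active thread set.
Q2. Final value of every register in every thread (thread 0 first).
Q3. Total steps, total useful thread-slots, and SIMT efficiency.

step 0: eval ((tid - -5) != 9)       {0,1,2,3,4,5,6,7,8,9,10,11,12,13,14,15}
step 1: v2 <- v3                     {0,1,2,3,5,6,7,8,9,10,11,12,13,14,15}
step 2: v3 <- 12                     {0,1,2,3,5,6,7,8,9,10,11,12,13,14,15}
step 3: v2 <- max((v2 + tid), (v1 + v3)) {4}
step 4: v1 <- tid                    {4}

Answer: 5 steps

v1: -2,-2,-2,-2,4,-2,-2,-2,-2,-2,-2,-2,-2,-2,-2,-2
v3: 12,12,12,12,4,12,12,12,12,12,12,12,12,12,12,12
v2: 0,1,2,3,9,5,6,7,8,9,10,11,12,13,14,15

steps = 5; useful = 48; efficiency = 48/80 = 3/5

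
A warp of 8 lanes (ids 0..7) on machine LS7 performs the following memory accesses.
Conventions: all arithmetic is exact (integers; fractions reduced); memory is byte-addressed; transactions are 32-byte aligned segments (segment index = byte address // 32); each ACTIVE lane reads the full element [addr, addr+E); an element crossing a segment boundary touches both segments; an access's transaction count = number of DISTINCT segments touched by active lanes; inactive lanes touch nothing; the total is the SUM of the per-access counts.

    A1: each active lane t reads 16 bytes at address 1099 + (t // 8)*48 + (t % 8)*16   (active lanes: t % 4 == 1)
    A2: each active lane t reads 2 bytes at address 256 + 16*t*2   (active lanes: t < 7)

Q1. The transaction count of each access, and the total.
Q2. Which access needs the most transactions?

A1: 4 transactions
A2: 7 transactions

Answer: 4,7; total 11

Answer: A2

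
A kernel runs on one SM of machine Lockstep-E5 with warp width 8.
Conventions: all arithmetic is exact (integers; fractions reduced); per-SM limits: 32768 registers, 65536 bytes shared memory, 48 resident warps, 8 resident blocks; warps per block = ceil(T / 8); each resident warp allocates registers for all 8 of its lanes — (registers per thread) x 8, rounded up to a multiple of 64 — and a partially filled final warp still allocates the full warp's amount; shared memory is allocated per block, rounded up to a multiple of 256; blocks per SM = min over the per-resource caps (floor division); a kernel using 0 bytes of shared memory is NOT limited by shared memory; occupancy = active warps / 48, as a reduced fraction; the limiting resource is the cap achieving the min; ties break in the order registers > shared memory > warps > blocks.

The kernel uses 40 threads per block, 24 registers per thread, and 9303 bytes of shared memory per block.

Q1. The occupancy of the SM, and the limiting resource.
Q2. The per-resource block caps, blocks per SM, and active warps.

Answer: occupancy 5/8, limited by shared memory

registers: 34 blocks
shared memory: 6 blocks
warps: 9 blocks
blocks: 8 blocks

Answer: 6 blocks, 30 active warps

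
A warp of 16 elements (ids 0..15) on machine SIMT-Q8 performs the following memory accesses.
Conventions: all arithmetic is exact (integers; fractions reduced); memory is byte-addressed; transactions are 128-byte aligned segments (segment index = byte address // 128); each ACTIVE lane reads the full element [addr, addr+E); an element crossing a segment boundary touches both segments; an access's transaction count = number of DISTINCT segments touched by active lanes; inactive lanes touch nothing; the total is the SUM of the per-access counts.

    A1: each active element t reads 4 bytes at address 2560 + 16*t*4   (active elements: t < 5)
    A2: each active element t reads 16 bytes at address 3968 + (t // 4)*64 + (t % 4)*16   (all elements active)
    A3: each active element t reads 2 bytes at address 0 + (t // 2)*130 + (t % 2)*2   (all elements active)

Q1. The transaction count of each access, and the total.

A1: 3 transactions
A2: 2 transactions
A3: 8 transactions

Answer: 3,2,8; total 13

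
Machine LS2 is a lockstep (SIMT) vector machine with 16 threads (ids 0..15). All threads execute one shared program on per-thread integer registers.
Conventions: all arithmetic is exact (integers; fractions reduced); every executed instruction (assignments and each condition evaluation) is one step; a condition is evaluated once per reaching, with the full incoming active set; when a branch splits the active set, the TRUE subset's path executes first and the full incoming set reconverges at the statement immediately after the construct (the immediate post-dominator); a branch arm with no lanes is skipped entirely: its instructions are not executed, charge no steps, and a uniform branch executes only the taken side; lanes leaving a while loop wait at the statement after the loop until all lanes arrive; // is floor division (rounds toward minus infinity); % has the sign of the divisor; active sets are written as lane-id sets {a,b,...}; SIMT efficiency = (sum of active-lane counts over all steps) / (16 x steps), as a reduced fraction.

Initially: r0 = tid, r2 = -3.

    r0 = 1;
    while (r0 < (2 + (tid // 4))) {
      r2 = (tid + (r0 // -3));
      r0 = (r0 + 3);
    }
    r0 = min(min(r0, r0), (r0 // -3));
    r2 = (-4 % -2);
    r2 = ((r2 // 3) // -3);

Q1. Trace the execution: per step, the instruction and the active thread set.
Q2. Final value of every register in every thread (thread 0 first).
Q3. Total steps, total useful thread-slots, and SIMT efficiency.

step 0: r0 <- 1                      {0,1,2,3,4,5,6,7,8,9,10,11,12,13,14,15}
step 1: eval (r0 < (2 + (tid // 4))) {0,1,2,3,4,5,6,7,8,9,10,11,12,13,14,15}
step 2: r2 <- (tid + (r0 // -3))     {0,1,2,3,4,5,6,7,8,9,10,11,12,13,14,15}
step 3: r0 <- (r0 + 3)               {0,1,2,3,4,5,6,7,8,9,10,11,12,13,14,15}
step 4: eval (r0 < (2 + (tid // 4))) {0,1,2,3,4,5,6,7,8,9,10,11,12,13,14,15}
step 5: r2 <- (tid + (r0 // -3))     {12,13,14,15}
step 6: r0 <- (r0 + 3)               {12,13,14,15}
step 7: eval (r0 < (2 + (tid // 4))) {12,13,14,15}
step 8: r0 <- min(min(r0, r0), (r0 // -3)) {0,1,2,3,4,5,6,7,8,9,10,11,12,13,14,15}
step 9: r2 <- (-4 % -2)              {0,1,2,3,4,5,6,7,8,9,10,11,12,13,14,15}
step 10: r2 <- ((r2 // 3) // -3)      {0,1,2,3,4,5,6,7,8,9,10,11,12,13,14,15}

Answer: 11 steps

r0: -2,-2,-2,-2,-2,-2,-2,-2,-2,-2,-2,-2,-3,-3,-3,-3
r2: 0,0,0,0,0,0,0,0,0,0,0,0,0,0,0,0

steps = 11; useful = 140; efficiency = 140/176 = 35/44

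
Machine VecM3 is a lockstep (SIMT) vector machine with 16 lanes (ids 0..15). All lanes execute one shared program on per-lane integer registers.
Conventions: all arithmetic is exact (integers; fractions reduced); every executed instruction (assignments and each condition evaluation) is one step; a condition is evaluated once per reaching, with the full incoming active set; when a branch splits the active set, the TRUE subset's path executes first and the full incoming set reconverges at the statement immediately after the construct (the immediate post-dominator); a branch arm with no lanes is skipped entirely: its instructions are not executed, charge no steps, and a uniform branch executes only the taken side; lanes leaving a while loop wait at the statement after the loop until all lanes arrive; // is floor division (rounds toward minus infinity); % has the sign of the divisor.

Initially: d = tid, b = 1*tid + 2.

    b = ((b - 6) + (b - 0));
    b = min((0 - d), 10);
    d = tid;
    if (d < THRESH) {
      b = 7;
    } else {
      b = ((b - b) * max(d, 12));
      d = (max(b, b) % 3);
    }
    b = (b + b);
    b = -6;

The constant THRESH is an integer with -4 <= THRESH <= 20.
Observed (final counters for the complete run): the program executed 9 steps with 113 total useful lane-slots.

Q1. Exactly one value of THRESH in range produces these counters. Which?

Answer: THRESH = 15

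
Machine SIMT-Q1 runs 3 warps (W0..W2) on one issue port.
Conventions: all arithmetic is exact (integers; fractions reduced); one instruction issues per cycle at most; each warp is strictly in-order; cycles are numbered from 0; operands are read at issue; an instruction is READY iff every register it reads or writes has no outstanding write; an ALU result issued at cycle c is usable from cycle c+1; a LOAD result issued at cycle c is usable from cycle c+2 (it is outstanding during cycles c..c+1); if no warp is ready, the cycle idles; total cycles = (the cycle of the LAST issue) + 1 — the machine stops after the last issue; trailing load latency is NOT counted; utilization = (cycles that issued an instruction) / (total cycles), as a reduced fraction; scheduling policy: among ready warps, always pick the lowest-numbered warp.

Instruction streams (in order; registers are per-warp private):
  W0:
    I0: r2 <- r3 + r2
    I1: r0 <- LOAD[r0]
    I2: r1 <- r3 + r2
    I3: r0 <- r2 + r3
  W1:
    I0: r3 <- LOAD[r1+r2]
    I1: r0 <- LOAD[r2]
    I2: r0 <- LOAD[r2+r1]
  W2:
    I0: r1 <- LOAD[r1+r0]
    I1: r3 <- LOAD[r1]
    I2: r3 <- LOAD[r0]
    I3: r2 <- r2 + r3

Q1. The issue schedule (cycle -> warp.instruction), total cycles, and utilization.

cycle 0: W0.I0
cycle 1: W0.I1
cycle 2: W0.I2
cycle 3: W0.I3
cycle 4: W1.I0
cycle 5: W1.I1
cycle 6: W2.I0
cycle 7: W1.I2
cycle 8: W2.I1
cycle 9: idle
cycle 10: W2.I2
cycle 11: idle
cycle 12: W2.I3

Answer: 13 cycles, utilization 11/13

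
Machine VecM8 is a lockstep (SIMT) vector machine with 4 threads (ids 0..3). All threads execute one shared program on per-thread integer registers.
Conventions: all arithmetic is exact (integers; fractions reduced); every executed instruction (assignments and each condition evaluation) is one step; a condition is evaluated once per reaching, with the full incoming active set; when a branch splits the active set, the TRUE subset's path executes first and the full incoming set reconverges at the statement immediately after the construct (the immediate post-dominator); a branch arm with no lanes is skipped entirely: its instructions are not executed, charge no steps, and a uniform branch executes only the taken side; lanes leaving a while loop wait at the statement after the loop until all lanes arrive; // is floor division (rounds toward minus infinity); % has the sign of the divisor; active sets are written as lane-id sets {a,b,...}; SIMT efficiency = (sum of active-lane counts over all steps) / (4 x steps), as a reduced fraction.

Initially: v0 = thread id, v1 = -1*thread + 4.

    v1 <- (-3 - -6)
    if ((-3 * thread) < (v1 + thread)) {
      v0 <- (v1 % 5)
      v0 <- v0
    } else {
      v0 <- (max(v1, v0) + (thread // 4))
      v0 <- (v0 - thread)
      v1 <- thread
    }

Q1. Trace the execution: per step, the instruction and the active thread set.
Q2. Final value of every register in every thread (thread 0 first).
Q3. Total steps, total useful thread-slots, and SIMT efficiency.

step 0: v1 <- (-3 - -6)              {0,1,2,3}
step 1: eval ((-3 * thread) < (v1 + thread)) {0,1,2,3}
step 2: v0 <- (v1 % 5)               {0,1,2,3}
step 3: v0 <- v0                     {0,1,2,3}

Answer: 4 steps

v0: 3,3,3,3
v1: 3,3,3,3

steps = 4; useful = 16; efficiency = 16/16 = 1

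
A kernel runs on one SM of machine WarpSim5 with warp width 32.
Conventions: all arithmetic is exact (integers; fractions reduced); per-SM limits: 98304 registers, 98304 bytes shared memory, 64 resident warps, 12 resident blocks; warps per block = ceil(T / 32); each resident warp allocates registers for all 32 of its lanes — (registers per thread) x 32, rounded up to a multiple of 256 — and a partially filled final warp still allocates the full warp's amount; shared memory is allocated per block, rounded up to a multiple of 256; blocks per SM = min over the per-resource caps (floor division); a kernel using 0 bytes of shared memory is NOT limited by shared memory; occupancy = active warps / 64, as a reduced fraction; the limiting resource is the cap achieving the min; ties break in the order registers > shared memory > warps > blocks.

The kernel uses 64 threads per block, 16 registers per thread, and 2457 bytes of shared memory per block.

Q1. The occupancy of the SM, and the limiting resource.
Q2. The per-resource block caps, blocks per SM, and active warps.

Answer: occupancy 3/8, limited by blocks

registers: 96 blocks
shared memory: 38 blocks
warps: 32 blocks
blocks: 12 blocks

Answer: 12 blocks, 24 active warps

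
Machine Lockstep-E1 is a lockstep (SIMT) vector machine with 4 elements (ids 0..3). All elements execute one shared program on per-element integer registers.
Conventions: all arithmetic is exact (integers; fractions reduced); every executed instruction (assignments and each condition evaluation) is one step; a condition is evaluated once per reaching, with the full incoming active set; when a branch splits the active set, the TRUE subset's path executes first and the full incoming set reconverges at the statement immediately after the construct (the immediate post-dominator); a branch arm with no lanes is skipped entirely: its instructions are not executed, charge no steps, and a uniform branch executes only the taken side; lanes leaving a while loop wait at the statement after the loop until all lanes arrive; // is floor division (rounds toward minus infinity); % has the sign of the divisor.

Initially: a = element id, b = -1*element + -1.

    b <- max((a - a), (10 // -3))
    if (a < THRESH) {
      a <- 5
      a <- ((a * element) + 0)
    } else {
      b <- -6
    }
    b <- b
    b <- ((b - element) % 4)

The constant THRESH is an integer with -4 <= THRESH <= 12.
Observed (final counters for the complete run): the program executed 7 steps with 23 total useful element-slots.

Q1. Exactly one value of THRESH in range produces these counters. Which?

Answer: THRESH = 3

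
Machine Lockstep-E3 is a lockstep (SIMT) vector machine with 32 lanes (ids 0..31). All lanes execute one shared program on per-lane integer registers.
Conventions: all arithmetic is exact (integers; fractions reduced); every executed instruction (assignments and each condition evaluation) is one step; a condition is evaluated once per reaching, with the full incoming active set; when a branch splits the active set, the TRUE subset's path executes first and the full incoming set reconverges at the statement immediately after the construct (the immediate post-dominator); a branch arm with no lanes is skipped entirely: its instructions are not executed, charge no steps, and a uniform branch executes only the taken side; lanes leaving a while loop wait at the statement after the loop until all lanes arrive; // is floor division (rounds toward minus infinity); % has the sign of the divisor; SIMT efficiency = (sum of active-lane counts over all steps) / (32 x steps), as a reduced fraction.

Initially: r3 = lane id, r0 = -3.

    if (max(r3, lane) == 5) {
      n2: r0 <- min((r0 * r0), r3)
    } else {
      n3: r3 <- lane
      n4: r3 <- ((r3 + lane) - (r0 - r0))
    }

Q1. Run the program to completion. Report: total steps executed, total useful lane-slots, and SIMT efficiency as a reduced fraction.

Answer: 4 steps, 95 useful, 95/128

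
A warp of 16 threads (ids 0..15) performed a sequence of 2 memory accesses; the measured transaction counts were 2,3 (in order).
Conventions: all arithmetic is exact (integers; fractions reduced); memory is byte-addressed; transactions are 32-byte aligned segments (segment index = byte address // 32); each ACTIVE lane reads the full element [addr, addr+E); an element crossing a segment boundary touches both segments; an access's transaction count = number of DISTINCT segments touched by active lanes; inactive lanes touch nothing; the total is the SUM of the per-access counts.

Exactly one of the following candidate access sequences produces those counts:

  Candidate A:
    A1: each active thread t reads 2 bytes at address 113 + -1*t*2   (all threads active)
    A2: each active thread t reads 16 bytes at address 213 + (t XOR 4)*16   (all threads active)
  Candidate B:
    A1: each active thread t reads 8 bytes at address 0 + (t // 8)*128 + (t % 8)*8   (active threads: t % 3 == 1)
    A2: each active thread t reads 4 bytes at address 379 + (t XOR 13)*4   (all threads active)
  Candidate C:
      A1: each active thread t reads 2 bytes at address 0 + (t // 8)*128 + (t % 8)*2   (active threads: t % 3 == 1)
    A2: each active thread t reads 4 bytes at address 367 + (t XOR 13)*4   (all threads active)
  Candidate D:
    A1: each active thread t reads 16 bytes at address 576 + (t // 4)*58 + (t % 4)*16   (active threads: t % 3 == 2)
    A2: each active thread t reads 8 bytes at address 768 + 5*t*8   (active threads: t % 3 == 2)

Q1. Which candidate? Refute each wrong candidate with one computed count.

A: A2 gives 9 transactions, not 3
B: A1 gives 4 transactions, not 2
D: A1 gives 6 transactions, not 2
C: all counts match (2,3)

Answer: C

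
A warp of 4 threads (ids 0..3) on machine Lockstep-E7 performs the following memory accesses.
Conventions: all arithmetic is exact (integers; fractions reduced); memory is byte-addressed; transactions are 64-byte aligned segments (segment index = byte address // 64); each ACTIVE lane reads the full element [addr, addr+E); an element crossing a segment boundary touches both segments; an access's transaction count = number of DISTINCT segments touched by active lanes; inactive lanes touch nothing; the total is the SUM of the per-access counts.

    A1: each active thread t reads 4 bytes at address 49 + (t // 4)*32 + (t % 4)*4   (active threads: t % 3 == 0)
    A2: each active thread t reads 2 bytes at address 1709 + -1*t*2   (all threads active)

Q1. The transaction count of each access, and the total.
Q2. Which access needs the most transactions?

A1: 2 transactions
A2: 1 transaction

Answer: 2,1; total 3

Answer: A1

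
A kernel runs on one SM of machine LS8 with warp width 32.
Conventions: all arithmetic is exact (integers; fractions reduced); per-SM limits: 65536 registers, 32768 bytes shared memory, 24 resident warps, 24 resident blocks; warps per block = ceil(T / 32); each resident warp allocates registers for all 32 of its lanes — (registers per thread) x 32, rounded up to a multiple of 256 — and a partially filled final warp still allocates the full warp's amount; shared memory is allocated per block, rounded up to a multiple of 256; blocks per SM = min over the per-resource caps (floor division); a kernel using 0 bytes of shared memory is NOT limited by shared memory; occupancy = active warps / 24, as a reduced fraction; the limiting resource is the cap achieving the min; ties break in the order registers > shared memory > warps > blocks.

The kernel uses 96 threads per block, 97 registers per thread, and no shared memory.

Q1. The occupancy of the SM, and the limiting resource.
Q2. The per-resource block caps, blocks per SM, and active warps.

Answer: occupancy 3/4, limited by registers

registers: 6 blocks
shared memory: no limit (kernel uses none)
warps: 8 blocks
blocks: 24 blocks

Answer: 6 blocks, 18 active warps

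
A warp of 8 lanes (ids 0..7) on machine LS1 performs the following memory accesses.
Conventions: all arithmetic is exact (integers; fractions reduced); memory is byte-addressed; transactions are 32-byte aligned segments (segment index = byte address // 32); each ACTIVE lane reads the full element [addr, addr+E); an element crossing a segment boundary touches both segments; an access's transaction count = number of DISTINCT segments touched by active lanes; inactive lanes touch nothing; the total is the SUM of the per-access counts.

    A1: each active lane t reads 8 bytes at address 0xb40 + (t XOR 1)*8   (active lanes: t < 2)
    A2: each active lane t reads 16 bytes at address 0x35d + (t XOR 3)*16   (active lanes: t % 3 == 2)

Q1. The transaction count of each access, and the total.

A1: 1 transaction
A2: 3 transactions

Answer: 1,3; total 4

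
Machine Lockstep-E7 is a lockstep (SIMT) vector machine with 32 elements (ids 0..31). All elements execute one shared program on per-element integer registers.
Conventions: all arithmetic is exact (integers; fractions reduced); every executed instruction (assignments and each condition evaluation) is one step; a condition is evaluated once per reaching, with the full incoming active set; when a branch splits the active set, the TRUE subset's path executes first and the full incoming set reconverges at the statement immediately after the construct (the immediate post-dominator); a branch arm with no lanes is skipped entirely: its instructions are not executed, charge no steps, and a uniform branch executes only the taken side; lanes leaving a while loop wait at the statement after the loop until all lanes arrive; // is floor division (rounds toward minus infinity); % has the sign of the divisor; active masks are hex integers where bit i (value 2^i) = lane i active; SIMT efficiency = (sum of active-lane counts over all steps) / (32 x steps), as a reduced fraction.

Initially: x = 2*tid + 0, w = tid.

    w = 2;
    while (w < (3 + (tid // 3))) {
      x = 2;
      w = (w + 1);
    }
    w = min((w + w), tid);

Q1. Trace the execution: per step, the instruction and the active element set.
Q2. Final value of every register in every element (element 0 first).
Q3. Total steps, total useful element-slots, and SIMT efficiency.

step 0: w <- 2                       0xffffffff
step 1: eval (w < (3 + (tid // 3)))  0xffffffff
step 2: x <- 2                       0xffffffff
step 3: w <- (w + 1)                 0xffffffff
step 4: eval (w < (3 + (tid // 3)))  0xffffffff
step 5: x <- 2                       0xfffffff8
step 6: w <- (w + 1)                 0xfffffff8
step 7: eval (w < (3 + (tid // 3)))  0xfffffff8
step 8: x <- 2                       0xffffffc0
step 9: w <- (w + 1)                 0xffffffc0
step 10: eval (w < (3 + (tid // 3)))  0xffffffc0
step 11: x <- 2                       0xfffffe00
step 12: w <- (w + 1)                 0xfffffe00
step 13: eval (w < (3 + (tid // 3)))  0xfffffe00
step 14: x <- 2                       0xfffff000
step 15: w <- (w + 1)                 0xfffff000
step 16: eval (w < (3 + (tid // 3)))  0xfffff000
step 17: x <- 2                       0xffff8000
step 18: w <- (w + 1)                 0xffff8000
step 19: eval (w < (3 + (tid // 3)))  0xffff8000
step 20: x <- 2                       0xfffc0000
step 21: w <- (w + 1)                 0xfffc0000
step 22: eval (w < (3 + (tid // 3)))  0xfffc0000
step 23: x <- 2                       0xffe00000
step 24: w <- (w + 1)                 0xffe00000
step 25: eval (w < (3 + (tid // 3)))  0xffe00000
step 26: x <- 2                       0xff000000
step 27: w <- (w + 1)                 0xff000000
step 28: eval (w < (3 + (tid // 3)))  0xff000000
step 29: x <- 2                       0xf8000000
step 30: w <- (w + 1)                 0xf8000000
step 31: eval (w < (3 + (tid // 3)))  0xf8000000
step 32: x <- 2                       0xc0000000
step 33: w <- (w + 1)                 0xc0000000
step 34: eval (w < (3 + (tid // 3)))  0xc0000000
step 35: w <- min((w + w), tid)       0xffffffff

Answer: 36 steps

x: 2,2,2,2,2,2,2,2,2,2,2,2,2,2,2,2,2,2,2,2,2,2,2,2,2,2,2,2,2,2,2,2
w: 0,1,2,3,4,5,6,7,8,9,10,11,12,13,14,15,16,16,18,18,18,20,20,20,22,22,22,24,24,24,26,26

steps = 36; useful = 657; efficiency = 657/1152 = 73/128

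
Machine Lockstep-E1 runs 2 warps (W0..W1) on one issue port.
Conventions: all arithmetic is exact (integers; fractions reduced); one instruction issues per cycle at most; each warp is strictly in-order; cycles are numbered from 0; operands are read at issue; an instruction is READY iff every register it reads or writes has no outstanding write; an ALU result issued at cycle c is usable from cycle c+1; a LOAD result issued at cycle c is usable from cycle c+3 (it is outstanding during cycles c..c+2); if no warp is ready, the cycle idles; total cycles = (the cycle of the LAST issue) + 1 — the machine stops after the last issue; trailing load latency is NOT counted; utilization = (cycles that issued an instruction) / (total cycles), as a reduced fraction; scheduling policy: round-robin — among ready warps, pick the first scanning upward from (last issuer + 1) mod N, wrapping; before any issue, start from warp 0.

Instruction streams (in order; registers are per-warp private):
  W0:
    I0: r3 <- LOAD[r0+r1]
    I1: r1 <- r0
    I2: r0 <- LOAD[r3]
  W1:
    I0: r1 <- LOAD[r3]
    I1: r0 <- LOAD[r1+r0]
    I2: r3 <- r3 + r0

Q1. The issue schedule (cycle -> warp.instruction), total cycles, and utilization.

cycle 0: W0.I0
cycle 1: W1.I0
cycle 2: W0.I1
cycle 3: W0.I2
cycle 4: W1.I1
cycle 5: idle
cycle 6: idle
cycle 7: W1.I2

Answer: 8 cycles, utilization 3/4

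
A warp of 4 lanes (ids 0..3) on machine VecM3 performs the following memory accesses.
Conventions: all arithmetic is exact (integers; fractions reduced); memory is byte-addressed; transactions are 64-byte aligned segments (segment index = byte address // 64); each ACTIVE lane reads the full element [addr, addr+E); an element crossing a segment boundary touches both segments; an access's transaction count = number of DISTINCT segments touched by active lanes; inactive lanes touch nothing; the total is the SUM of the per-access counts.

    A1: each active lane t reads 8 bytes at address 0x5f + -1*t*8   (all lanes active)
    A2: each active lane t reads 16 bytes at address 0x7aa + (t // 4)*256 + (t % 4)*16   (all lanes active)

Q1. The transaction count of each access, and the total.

A1: 1 transaction
A2: 2 transactions

Answer: 1,2; total 3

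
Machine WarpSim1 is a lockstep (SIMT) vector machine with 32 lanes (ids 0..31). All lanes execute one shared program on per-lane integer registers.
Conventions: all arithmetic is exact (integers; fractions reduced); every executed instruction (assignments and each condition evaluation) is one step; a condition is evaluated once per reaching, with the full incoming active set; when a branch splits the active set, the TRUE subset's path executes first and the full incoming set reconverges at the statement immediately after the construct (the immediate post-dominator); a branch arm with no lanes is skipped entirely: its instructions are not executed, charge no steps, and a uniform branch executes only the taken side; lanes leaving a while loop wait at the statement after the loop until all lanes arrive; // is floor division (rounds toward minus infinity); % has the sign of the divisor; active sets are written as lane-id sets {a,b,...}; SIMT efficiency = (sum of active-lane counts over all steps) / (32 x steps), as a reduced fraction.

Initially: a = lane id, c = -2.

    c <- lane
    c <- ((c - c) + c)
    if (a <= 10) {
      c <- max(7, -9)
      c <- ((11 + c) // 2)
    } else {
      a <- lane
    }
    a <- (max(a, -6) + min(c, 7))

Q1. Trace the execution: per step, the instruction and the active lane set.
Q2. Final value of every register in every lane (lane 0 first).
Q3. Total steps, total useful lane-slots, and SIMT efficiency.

step 0: c <- lane                    {0,1,2,3,4,5,6,7,8,9,10,11,12,13,14,15,16,17,18,19,20,21,22,23,24,25,26,27,28,29,30,31}
step 1: c <- ((c - c) + c)           {0,1,2,3,4,5,6,7,8,9,10,11,12,13,14,15,16,17,18,19,20,21,22,23,24,25,26,27,28,29,30,31}
step 2: eval (a <= 10)               {0,1,2,3,4,5,6,7,8,9,10,11,12,13,14,15,16,17,18,19,20,21,22,23,24,25,26,27,28,29,30,31}
step 3: c <- max(7, -9)              {0,1,2,3,4,5,6,7,8,9,10}
step 4: c <- ((11 + c) // 2)         {0,1,2,3,4,5,6,7,8,9,10}
step 5: a <- lane                    {11,12,13,14,15,16,17,18,19,20,21,22,23,24,25,26,27,28,29,30,31}
step 6: a <- (max(a, -6) + min(c, 7)) {0,1,2,3,4,5,6,7,8,9,10,11,12,13,14,15,16,17,18,19,20,21,22,23,24,25,26,27,28,29,30,31}

Answer: 7 steps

a: 7,8,9,10,11,12,13,14,15,16,17,18,19,20,21,22,23,24,25,26,27,28,29,30,31,32,33,34,35,36,37,38
c: 9,9,9,9,9,9,9,9,9,9,9,11,12,13,14,15,16,17,18,19,20,21,22,23,24,25,26,27,28,29,30,31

steps = 7; useful = 171; efficiency = 171/224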